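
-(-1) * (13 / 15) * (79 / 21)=1027/315 = 3.26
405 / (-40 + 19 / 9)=-3645/341 = -10.69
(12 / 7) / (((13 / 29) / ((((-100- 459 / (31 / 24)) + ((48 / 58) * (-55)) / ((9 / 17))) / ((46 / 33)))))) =-96358152/64883 = -1485.11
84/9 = 28/3 = 9.33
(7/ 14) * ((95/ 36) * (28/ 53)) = 665/954 = 0.70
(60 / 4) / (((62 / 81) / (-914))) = -17911.45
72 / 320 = 9/40 = 0.22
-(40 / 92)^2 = -100/529 = -0.19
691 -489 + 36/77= 15590/77 = 202.47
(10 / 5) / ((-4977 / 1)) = -2/4977 = 0.00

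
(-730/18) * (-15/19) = 32.02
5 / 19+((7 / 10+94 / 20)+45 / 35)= 4621/665 = 6.95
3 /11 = 0.27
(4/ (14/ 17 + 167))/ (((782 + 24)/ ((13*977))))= 33218/88443 = 0.38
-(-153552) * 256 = 39309312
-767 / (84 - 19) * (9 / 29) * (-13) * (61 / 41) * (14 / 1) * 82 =11790324/145 = 81312.58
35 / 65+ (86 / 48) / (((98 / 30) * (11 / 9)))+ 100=5660939/56056 = 100.99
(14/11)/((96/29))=203/528 = 0.38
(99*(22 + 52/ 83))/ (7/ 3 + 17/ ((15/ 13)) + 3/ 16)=44621280/343703 = 129.83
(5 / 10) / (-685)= -1/1370 = 0.00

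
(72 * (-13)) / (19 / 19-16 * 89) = 936/1423 = 0.66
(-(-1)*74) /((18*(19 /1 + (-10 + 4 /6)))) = 37/87 = 0.43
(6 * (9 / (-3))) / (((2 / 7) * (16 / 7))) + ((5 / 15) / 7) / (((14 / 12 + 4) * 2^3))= -27.56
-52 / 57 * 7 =-364/57 = -6.39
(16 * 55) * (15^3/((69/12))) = 11880000/23 = 516521.74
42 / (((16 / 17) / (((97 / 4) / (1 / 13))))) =14068.03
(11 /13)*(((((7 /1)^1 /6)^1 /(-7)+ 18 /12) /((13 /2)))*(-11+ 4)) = -616/507 = -1.21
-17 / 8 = -2.12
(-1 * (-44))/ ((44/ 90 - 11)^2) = 8100/20339 = 0.40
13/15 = 0.87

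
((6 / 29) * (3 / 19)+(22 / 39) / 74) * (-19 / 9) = -32035/376623 = -0.09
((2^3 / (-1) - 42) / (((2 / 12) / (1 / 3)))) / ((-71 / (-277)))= -27700/71 = -390.14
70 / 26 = 35/13 = 2.69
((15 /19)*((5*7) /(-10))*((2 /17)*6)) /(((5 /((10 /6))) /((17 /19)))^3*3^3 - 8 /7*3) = -84966/44185849 = 0.00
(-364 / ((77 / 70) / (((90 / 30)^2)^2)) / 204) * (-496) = 12186720/187 = 65169.63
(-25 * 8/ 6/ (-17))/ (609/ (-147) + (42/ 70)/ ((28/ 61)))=-14000/20247 = -0.69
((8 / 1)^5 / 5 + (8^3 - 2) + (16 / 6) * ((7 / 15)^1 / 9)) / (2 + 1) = 2860814/1215 = 2354.58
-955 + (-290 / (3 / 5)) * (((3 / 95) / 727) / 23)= -303402835/317699 = -955.00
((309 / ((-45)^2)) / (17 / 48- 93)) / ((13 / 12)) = -6592/4335825 = 0.00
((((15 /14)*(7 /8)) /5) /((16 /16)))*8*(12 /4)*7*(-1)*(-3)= 94.50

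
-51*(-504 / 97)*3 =77112/97 = 794.97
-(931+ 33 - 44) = -920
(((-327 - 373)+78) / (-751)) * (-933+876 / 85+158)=-40429378/63835 = -633.34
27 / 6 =9/2 = 4.50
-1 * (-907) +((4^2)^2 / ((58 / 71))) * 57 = 544319/29 = 18769.62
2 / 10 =0.20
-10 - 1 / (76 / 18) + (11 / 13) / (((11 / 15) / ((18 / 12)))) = -2101/247 = -8.51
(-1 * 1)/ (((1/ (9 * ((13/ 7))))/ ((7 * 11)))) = -1287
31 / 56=0.55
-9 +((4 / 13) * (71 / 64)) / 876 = -1639801/182208 = -9.00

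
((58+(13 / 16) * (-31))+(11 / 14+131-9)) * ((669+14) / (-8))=-11902641/896 = -13284.20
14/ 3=4.67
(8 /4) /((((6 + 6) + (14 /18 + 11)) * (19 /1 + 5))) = 3/856 = 0.00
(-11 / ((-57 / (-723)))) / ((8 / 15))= -39765/152 = -261.61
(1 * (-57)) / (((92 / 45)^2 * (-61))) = 115425/516304 = 0.22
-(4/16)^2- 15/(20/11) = -133/16 = -8.31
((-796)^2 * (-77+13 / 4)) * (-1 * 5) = 233645900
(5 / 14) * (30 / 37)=75/259 = 0.29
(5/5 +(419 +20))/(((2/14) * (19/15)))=46200/19 = 2431.58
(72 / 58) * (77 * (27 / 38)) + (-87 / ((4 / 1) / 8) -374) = -264526/551 = -480.08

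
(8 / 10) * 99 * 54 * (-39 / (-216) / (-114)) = -1287/190 = -6.77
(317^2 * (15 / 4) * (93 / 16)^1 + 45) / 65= 28037007/832 = 33698.33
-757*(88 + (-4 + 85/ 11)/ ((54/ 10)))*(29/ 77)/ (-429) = 82609139/1401543 = 58.94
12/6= 2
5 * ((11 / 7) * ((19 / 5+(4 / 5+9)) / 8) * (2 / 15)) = 187/105 = 1.78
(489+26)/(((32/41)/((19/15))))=80237/96 = 835.80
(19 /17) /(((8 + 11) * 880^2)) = 1/13164800 = 0.00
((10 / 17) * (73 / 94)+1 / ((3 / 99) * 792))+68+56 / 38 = 69.97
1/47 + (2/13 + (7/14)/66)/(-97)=153433/7823244 = 0.02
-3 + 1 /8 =-23/8 = -2.88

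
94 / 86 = 47/43 = 1.09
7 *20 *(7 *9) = 8820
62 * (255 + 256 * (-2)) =-15934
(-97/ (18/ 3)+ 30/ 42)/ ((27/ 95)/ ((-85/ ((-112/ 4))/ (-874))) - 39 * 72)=275825/51583392 = 0.01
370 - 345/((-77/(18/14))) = 202535/539 = 375.76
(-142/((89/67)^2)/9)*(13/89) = -8286694/6344721 = -1.31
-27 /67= -0.40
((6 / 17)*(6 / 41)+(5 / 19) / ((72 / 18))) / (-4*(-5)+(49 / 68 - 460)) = -6221/23269509 = 0.00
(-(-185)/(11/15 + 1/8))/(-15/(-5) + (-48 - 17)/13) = -11100/103 = -107.77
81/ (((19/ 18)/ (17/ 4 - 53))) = -142155/38 = -3740.92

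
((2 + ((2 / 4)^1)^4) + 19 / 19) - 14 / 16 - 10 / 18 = 235/144 = 1.63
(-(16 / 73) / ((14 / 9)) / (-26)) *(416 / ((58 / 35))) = 2880/2117 = 1.36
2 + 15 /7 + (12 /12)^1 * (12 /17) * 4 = 829/119 = 6.97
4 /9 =0.44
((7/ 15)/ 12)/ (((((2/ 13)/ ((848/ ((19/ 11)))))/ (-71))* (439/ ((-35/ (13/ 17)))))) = 68960738/75069 = 918.63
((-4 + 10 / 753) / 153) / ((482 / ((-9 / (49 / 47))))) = 70547/151167009 = 0.00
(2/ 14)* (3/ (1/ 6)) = 18/7 = 2.57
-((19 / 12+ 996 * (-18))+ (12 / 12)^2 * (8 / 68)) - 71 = 3642481/204 = 17855.30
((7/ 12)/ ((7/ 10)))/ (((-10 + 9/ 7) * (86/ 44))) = -385/7869 = -0.05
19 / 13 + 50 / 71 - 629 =-578568/923 = -626.83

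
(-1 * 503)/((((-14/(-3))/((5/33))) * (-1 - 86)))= 2515/13398 = 0.19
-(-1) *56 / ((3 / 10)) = 560/3 = 186.67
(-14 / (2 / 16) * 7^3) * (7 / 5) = -53782.40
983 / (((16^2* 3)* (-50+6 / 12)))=-983/38016 = -0.03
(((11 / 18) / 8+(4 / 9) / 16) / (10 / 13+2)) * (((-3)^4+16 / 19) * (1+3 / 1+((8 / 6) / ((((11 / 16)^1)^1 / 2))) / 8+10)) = 24156925/541728 = 44.59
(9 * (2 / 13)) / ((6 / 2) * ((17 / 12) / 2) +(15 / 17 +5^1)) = 272/1573 = 0.17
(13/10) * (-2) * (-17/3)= 221/15 = 14.73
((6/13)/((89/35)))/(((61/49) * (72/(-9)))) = -5145/282308 = -0.02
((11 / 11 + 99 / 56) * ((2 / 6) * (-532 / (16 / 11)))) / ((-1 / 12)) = 32395/8 = 4049.38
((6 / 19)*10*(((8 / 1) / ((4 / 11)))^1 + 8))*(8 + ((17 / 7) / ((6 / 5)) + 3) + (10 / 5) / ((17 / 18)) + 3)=3885900/2261 = 1718.66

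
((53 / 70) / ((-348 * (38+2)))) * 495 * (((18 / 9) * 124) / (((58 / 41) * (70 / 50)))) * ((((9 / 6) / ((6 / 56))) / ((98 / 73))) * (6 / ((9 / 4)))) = -54092489/576926 = -93.76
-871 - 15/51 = -14812/17 = -871.29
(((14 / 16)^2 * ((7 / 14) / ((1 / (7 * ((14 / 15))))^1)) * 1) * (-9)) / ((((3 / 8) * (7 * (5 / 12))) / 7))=-7203/50 = -144.06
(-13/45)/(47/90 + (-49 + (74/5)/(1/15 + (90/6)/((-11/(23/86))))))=109954/37352207 = 0.00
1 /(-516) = -1/516 = 0.00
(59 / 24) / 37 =59/888 = 0.07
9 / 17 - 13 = -212/17 = -12.47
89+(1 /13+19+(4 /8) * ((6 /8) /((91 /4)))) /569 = 89.03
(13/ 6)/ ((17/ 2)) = 13/51 = 0.25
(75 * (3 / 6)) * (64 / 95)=480/19 = 25.26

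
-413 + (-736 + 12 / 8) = -2295/2 = -1147.50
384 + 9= 393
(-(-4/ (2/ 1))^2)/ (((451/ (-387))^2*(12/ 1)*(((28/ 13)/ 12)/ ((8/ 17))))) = -15575976/24204719 = -0.64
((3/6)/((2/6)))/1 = 3/2 = 1.50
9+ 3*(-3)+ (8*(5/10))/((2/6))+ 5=17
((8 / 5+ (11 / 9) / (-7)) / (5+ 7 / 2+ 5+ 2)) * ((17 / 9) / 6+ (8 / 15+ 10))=1.00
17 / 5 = 3.40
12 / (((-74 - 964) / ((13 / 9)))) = -26/1557 = -0.02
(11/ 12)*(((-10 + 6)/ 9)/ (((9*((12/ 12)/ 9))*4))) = -11/108 = -0.10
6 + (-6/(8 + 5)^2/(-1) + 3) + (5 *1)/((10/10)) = 2372/169 = 14.04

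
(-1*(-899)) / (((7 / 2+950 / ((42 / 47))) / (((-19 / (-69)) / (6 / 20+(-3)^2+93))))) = 77140/34000923 = 0.00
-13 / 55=-0.24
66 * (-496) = -32736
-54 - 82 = -136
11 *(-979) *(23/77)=-22517/7 = -3216.71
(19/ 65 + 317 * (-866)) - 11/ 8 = -142752003/520 = -274523.08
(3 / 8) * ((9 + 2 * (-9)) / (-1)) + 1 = 35/8 = 4.38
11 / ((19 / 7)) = 77/19 = 4.05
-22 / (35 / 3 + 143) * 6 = -99/116 = -0.85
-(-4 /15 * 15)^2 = -16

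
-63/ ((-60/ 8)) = 42/5 = 8.40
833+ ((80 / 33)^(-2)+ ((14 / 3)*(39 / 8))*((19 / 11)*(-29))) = -21570421/70400 = -306.40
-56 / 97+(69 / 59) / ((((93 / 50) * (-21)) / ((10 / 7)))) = -16171828/26079711 = -0.62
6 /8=3/4 = 0.75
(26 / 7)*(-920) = -23920/7 = -3417.14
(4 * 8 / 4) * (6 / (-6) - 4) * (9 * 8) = -2880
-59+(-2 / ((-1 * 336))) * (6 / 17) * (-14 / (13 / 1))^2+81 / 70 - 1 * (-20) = -7610087/201110 = -37.84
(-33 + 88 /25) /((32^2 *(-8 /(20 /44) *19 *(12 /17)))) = 1139/9338880 = 0.00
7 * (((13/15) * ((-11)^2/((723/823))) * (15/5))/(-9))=-9062053/32535 = -278.53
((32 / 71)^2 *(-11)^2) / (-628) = -30976/791437 = -0.04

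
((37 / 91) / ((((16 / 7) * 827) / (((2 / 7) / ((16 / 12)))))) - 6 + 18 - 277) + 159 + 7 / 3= -103.67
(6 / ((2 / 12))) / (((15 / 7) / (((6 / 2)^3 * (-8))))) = -18144/5 = -3628.80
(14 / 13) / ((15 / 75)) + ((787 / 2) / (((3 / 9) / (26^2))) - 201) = 10371691/13 = 797822.38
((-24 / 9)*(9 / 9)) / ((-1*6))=0.44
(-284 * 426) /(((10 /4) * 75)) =-80656/125 = -645.25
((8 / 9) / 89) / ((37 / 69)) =184/9879 = 0.02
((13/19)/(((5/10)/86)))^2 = 13849.57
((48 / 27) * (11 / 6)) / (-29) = -88/783 = -0.11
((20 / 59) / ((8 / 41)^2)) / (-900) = -1681/169920 = -0.01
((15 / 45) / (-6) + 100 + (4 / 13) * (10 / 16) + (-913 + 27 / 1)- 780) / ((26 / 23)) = -2106869/1521 = -1385.19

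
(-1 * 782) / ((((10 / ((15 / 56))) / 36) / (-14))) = 10557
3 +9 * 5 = 48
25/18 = 1.39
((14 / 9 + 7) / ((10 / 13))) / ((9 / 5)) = 1001/162 = 6.18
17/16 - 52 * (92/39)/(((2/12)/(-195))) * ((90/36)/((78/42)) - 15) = -31353583/16 = -1959598.94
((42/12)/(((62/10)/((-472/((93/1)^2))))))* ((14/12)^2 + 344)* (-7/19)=179719015/45848349 = 3.92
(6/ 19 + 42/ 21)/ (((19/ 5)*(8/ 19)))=55/38 = 1.45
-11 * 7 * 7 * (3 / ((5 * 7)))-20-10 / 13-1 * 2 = -4483/65 = -68.97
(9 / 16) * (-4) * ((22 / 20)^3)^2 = -15944049/4000000 = -3.99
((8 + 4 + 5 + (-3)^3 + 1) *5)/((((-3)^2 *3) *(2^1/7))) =-35/6 = -5.83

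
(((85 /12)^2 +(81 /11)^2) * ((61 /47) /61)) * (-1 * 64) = -7276036/51183 = -142.16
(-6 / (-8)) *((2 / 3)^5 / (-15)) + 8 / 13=9616/15795 = 0.61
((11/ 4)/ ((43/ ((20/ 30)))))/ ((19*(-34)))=-11/166668 = 0.00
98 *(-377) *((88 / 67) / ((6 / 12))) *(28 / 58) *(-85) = 266826560/67 = 3982485.97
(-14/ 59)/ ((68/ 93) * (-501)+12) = 217/324028 = 0.00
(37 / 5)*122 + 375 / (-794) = 902.33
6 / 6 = 1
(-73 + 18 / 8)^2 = 80089/16 = 5005.56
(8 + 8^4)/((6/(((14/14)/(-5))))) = -684/5 = -136.80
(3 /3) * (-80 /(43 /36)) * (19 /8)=-6840/43 = -159.07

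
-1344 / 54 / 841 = -224/7569 = -0.03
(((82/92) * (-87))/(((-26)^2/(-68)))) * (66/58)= 69003/7774 = 8.88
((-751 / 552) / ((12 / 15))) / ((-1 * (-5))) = -751/2208 = -0.34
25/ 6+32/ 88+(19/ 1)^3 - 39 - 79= 445205/66 = 6745.53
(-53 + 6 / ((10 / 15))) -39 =-83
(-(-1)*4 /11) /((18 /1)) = 2/99 = 0.02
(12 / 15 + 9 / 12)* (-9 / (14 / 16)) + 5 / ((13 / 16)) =-9.79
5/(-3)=-5/3 = -1.67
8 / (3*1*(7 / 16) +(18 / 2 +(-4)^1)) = 128/101 = 1.27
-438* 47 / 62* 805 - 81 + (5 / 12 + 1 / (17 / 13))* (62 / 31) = -845406881/3162 = -267364.60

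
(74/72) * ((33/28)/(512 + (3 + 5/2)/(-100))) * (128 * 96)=20838400/716723 = 29.07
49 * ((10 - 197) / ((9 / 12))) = -36652/3 = -12217.33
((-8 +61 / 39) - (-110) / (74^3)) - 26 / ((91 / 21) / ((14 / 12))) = -106166543/7901868 = -13.44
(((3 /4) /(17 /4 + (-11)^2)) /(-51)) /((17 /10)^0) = -1/8517 = 0.00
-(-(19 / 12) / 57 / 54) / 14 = 1/27216 = 0.00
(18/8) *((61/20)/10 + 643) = 1157949/800 = 1447.44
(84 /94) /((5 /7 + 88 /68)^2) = 594762/2684687 = 0.22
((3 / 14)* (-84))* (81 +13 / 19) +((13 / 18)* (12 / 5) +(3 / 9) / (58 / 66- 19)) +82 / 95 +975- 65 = -19011047/34086 = -557.74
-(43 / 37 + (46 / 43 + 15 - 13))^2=-17.91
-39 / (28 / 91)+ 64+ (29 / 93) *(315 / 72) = -45671/744 = -61.39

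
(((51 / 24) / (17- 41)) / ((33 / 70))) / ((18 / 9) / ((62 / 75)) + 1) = -18445/335808 = -0.05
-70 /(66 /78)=-910/11 = -82.73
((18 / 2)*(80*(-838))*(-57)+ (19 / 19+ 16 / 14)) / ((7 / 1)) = 240740655/49 = 4913074.59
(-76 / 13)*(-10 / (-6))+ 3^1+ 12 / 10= -1081/195 = -5.54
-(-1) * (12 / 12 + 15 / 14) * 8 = 116/7 = 16.57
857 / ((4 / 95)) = 81415/4 = 20353.75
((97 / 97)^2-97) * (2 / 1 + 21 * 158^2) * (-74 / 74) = 50327616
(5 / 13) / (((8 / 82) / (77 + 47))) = 6355/13 = 488.85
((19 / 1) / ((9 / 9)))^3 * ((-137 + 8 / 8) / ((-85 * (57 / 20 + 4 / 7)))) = 1536416/479 = 3207.55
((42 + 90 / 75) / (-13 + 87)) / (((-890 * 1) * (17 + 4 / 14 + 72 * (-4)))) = 378/156005875 = 0.00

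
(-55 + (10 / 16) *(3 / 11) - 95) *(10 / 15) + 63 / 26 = -55749/572 = -97.46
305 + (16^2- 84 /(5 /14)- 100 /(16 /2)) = 3133/10 = 313.30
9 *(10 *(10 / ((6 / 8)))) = 1200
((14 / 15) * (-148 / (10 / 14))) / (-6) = 7252/225 = 32.23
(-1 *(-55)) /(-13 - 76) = -55/89 = -0.62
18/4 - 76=-143/2 = -71.50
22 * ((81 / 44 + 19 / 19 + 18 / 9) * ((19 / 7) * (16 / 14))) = 16188/49 = 330.37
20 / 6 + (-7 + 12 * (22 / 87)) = -55/87 = -0.63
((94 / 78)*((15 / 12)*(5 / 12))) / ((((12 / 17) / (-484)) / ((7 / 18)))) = -16918825/101088 = -167.37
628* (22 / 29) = 13816/29 = 476.41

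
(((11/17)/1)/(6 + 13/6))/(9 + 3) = 11/1666 = 0.01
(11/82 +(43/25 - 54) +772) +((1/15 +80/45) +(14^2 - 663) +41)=5455639/18450 = 295.70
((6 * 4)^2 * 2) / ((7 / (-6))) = -6912/7 = -987.43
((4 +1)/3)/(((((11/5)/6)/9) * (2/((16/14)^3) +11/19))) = 243200/11407 = 21.32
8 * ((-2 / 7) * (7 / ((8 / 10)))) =-20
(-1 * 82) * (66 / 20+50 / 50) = -1763/5 = -352.60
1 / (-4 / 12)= -3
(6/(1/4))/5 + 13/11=329/55 = 5.98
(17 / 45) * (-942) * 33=-58718/5 = -11743.60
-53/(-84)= 53/84 = 0.63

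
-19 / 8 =-2.38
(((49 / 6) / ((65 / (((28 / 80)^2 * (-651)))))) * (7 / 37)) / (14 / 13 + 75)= -3647119/146372000 = -0.02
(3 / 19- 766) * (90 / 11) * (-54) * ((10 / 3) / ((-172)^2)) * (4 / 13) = 58931550/5023733 = 11.73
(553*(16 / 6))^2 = 19571776/9 = 2174641.78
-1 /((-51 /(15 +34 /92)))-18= -41521/2346 = -17.70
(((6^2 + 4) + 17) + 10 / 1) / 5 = 13.40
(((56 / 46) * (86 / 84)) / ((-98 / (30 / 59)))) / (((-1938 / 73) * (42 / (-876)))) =-2291470/451022019 = -0.01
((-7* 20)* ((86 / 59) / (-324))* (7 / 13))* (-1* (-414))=140.41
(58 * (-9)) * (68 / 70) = -17748/35 = -507.09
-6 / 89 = -0.07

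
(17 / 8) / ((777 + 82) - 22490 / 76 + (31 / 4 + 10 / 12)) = 57/15334 = 0.00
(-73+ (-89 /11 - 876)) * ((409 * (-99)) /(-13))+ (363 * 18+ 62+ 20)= -38667560/13 = -2974427.69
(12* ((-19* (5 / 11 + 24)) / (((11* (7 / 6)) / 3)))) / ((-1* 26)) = 551988/11011 = 50.13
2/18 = 1/9 = 0.11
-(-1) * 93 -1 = 92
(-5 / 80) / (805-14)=-1/12656 = 0.00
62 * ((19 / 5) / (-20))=-589/50 = -11.78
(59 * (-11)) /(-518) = 649/518 = 1.25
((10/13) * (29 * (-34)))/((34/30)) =-8700/13 = -669.23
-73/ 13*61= -4453/13 = -342.54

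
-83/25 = -3.32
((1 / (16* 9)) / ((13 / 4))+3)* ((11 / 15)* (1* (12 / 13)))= 3091/1521 = 2.03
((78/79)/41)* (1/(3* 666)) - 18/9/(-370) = 29216/5392935 = 0.01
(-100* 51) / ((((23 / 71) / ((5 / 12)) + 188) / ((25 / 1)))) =-11315625/16754 = -675.40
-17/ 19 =-0.89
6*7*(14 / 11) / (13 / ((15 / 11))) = 8820/1573 = 5.61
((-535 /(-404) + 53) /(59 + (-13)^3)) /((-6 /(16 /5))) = 21947/1619535 = 0.01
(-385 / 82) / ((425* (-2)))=77/13940 = 0.01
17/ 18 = 0.94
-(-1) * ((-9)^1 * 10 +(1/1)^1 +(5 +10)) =-74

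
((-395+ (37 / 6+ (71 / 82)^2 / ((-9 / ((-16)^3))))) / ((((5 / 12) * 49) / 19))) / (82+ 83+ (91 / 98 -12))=-109542676/380368275 = -0.29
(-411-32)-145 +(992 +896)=1300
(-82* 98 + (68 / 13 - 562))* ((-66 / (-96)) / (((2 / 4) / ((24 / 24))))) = -614383/52 = -11815.06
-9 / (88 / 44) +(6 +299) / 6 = 139/3 = 46.33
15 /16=0.94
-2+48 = 46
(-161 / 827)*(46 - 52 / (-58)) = -218960/23983 = -9.13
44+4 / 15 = 44.27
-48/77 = -0.62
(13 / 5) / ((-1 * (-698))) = 13/3490 = 0.00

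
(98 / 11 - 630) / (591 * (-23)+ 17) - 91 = -1697843/18667 = -90.95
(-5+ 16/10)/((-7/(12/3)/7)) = 68/5 = 13.60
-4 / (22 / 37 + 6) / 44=-37/2684 = -0.01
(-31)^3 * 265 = -7894615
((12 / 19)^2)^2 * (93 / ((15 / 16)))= 10285056/651605 = 15.78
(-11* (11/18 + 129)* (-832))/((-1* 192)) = -333619/54 = -6178.13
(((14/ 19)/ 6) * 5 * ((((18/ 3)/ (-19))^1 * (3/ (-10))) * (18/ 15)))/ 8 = 63/7220 = 0.01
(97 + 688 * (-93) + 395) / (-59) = 63492/59 = 1076.14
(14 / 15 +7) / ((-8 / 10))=-119/12 = -9.92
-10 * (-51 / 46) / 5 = 51/23 = 2.22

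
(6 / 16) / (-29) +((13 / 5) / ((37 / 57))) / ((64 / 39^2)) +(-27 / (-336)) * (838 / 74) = 230949483/2403520 = 96.09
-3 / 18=-1/6 = -0.17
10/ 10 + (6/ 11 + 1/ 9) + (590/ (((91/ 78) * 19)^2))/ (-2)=1849616/1751211 = 1.06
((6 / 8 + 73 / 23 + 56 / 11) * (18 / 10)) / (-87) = -27369/146740 = -0.19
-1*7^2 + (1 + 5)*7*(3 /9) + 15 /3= -30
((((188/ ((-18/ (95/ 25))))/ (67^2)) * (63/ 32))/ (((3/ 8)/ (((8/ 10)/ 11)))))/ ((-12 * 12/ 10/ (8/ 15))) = 12502/99992475 = 0.00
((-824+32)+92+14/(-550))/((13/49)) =-2638.56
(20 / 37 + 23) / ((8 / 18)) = 7839/148 = 52.97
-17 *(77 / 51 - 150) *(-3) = -7573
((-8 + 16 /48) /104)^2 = 529/97344 = 0.01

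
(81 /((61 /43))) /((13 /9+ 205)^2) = 282123/210582004 = 0.00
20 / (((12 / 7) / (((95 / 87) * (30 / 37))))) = 33250/3219 = 10.33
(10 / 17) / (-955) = -2/3247 = 0.00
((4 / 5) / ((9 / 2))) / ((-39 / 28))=-224/1755 = -0.13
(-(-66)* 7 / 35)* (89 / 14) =2937/35 = 83.91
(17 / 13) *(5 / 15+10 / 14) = 374/273 = 1.37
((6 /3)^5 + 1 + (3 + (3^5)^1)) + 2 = 281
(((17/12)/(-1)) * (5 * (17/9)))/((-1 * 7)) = 1445/756 = 1.91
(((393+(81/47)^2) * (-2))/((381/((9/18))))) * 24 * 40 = -997.72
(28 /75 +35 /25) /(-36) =-133/2700 = -0.05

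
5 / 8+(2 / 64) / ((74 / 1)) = 1481/2368 = 0.63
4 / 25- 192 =-4796/25 = -191.84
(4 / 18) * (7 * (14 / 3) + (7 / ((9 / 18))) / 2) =238/27 = 8.81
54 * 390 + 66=21126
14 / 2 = 7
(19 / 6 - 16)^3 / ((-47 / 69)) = 3102.91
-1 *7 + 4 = -3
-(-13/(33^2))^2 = -169/1185921 = 0.00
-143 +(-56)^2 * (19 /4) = 14753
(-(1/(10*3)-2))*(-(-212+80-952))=31978/15 = 2131.87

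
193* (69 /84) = 4439/28 = 158.54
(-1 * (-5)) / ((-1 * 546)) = -5/546 = -0.01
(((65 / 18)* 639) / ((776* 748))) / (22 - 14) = 4615/9287168 = 0.00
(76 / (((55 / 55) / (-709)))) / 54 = -26942/27 = -997.85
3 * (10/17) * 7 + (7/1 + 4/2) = 21.35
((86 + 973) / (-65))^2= 1121481/4225 = 265.44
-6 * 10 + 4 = -56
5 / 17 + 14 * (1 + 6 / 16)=1329/68 = 19.54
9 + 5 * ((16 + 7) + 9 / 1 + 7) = 204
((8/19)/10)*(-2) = -8/95 = -0.08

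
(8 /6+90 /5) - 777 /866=47897/2598 = 18.44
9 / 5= 1.80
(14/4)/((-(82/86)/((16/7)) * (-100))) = 86/1025 = 0.08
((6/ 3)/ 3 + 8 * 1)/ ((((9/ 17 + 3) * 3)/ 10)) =221/27 = 8.19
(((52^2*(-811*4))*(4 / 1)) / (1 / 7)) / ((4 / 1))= -61402432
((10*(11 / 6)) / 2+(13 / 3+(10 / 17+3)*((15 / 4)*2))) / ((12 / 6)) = 687/34 = 20.21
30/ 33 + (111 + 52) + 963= 12396/11 = 1126.91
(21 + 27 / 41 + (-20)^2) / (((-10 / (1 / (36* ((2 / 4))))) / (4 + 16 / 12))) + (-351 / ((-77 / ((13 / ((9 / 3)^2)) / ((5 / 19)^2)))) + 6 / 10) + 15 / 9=180817579/2130975 = 84.85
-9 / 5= -1.80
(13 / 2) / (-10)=-13/20 = -0.65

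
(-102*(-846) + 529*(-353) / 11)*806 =614554850/11 = 55868622.73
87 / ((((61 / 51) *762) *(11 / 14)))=10353/85217 = 0.12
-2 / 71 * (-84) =168/71 = 2.37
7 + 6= 13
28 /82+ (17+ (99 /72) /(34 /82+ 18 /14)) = 2905181/160064 = 18.15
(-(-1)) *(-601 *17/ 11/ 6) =-10217/66 = -154.80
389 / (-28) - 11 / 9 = -3809/252 = -15.12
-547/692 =-0.79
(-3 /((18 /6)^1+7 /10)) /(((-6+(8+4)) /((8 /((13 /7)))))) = -280/481 = -0.58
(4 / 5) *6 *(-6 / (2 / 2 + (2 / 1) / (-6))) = -43.20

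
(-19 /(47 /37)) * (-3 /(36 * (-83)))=-703/46812 = -0.02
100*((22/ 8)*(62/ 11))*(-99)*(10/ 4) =-383625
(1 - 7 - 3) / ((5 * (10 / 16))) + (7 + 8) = 303/25 = 12.12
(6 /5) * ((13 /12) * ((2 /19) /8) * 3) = 39/760 = 0.05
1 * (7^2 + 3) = 52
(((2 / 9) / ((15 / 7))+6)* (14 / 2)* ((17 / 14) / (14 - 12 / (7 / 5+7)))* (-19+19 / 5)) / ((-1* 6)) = 232883/22275 = 10.45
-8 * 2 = -16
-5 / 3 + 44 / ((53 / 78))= 10031/159 = 63.09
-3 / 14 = -0.21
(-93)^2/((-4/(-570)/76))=93668670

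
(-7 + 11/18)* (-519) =19895/6 = 3315.83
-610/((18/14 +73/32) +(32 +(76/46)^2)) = -15.93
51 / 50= 1.02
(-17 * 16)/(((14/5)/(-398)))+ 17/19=5142279/133 = 38663.75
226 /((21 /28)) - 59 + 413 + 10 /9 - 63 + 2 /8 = 21373/36 = 593.69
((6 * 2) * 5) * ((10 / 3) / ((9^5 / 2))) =400/59049 = 0.01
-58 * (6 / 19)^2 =-2088/361 = -5.78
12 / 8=1.50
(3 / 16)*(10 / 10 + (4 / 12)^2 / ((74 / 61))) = 727/3552 = 0.20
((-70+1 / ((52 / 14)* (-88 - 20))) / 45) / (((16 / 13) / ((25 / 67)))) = -982835/2083968 = -0.47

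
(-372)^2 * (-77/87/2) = -1775928/29 = -61238.90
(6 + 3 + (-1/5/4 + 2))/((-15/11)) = -803/100 = -8.03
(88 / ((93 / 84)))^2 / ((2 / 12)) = 36427776/961 = 37906.11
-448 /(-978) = 224/489 = 0.46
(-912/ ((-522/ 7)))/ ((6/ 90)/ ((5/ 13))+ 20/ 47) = 1250200/61219 = 20.42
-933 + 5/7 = -6526/7 = -932.29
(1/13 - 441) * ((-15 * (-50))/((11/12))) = -51588000/143 = -360755.24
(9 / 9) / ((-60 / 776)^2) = 37636/225 = 167.27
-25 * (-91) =2275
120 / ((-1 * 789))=-40/263 = -0.15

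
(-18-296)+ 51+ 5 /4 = -1047/4 = -261.75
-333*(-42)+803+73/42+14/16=2484991/168 = 14791.61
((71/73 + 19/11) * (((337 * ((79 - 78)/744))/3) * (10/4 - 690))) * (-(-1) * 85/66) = -970349375/2688444 = -360.93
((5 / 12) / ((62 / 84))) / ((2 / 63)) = 17.78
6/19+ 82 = 1564/19 = 82.32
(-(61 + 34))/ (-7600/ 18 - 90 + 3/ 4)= 3420/18413 = 0.19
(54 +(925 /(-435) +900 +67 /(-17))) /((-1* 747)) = -1.27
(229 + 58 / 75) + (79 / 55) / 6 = 126507/550 = 230.01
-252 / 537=-84/179 = -0.47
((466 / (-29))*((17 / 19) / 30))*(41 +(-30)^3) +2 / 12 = 71190651/5510 = 12920.26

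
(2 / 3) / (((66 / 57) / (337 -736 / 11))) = 56449/363 = 155.51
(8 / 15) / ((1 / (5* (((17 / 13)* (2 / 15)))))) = 272/585 = 0.46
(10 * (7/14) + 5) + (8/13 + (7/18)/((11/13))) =28507/2574 = 11.07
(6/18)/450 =1/1350 = 0.00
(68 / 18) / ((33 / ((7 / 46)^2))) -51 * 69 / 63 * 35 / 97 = -614231029/30479922 = -20.15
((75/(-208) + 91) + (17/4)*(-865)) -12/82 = -30579335/8528 = -3585.76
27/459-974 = -16557/17 = -973.94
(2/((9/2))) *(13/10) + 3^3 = 27.58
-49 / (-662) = 49/662 = 0.07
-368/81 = -4.54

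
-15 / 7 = -2.14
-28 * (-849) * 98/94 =1164828/47 = 24783.57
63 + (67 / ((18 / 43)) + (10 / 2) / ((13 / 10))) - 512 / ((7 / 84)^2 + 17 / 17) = -9553577/33930 = -281.57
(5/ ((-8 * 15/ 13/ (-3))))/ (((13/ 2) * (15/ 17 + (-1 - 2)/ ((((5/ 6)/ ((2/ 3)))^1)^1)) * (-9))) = 0.02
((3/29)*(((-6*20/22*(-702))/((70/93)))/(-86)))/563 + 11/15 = 585832057/810880455 = 0.72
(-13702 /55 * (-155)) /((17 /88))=199888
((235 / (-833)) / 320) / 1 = -47/53312 = 0.00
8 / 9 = 0.89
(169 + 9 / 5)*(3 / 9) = 854/15 = 56.93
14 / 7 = 2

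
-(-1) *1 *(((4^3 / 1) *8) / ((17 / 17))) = 512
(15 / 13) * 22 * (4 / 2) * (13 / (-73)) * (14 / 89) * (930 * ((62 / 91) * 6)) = -456667200/84461 = -5406.84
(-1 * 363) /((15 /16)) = -1936/5 = -387.20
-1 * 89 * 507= -45123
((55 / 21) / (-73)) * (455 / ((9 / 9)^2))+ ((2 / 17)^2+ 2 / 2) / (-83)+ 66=260890406/5253153 = 49.66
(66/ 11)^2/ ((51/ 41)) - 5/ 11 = 5327/187 = 28.49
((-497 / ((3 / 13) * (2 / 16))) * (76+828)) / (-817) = 46725952/2451 = 19064.04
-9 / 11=-0.82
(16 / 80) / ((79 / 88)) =88/395 = 0.22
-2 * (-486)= 972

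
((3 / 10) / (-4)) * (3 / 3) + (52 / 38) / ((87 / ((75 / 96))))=-8293/132240 = -0.06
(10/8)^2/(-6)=-25/96 = -0.26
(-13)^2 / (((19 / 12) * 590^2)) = 507/1653475 = 0.00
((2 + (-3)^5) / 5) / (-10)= 241/50 = 4.82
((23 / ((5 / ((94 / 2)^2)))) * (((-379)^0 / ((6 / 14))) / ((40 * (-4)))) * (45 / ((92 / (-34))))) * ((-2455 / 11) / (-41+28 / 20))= 645348305/46464 = 13889.21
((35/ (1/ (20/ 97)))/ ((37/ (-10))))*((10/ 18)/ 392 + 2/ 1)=-882625/226107 = -3.90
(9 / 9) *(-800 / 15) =-160/3 = -53.33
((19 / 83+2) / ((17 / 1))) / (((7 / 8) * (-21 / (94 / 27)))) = -139120/5600259 = -0.02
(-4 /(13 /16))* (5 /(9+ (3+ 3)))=-64/39 = -1.64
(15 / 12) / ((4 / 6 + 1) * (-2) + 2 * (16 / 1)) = 15/344 = 0.04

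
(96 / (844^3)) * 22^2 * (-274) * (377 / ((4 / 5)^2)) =-12.47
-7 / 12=-0.58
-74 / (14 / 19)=-100.43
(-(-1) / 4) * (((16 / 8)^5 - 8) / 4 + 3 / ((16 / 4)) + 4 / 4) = 1.94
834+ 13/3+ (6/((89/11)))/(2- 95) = 6938819/8277 = 838.33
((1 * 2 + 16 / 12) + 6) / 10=14/15 = 0.93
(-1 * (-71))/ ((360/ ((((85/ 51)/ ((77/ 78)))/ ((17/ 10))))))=4615/23562 = 0.20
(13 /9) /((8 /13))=169/72 = 2.35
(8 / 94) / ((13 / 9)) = 36/611 = 0.06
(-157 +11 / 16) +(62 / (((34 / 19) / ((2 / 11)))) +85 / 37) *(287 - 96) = 164469517/110704 = 1485.67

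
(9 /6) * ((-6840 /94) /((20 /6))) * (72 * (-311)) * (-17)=-585841896/47 = -12464721.19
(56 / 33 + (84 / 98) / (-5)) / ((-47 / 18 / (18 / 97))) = -190296/1755215 = -0.11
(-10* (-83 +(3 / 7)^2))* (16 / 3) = 649280/147 = 4416.87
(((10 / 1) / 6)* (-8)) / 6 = -20/9 = -2.22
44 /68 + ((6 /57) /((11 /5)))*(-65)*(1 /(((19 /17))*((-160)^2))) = 22360915/34563584 = 0.65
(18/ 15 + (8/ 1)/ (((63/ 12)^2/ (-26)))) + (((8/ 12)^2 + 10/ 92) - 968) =-10974651/11270 = -973.79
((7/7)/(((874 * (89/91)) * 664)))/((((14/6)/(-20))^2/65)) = 190125/22596833 = 0.01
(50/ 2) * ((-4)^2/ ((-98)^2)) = 100/2401 = 0.04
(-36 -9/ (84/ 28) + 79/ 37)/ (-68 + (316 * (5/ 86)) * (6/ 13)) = 190619/307766 = 0.62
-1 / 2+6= 11/2 = 5.50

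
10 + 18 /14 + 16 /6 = 293/21 = 13.95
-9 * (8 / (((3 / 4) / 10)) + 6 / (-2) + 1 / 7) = -6540/7 = -934.29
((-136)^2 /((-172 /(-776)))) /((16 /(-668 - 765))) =-321370312/43 = -7473728.19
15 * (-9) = -135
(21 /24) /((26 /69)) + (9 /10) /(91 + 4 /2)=75177/32240 = 2.33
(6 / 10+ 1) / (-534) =-4/1335 = 0.00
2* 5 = 10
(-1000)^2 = 1000000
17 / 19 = 0.89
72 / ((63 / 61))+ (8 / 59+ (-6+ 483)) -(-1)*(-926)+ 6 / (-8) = -627595/1652 = -379.90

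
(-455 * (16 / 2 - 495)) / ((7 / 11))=348205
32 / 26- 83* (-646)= 697050/13 = 53619.23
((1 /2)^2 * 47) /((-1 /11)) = -129.25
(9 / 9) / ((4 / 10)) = 5/2 = 2.50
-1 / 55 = -0.02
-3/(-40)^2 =-3/1600 = 0.00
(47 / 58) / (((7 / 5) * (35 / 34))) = 799/1421 = 0.56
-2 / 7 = -0.29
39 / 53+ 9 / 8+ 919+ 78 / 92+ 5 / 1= 9037263/9752 = 926.71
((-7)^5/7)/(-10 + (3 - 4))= 2401/11 = 218.27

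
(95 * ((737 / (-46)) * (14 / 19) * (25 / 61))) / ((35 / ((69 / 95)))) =-11055/1159 = -9.54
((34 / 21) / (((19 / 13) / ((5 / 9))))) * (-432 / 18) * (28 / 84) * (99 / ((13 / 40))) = -598400/399 = -1499.75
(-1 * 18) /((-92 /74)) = 14.48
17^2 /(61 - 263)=-289/202 = -1.43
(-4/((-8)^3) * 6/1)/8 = 3/512 = 0.01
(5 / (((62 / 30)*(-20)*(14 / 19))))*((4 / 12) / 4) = -95/6944 = -0.01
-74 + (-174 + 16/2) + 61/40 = -9539/40 = -238.48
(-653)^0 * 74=74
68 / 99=0.69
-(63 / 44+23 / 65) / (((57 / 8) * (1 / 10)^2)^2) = -163424000/464607 = -351.75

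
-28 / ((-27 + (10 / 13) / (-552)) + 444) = -100464/1496191 = -0.07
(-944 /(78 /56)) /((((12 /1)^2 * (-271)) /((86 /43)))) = 3304/95121 = 0.03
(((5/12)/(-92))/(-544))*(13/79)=65/47445504 = 0.00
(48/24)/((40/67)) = 67/20 = 3.35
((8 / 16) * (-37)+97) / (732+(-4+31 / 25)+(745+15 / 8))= 0.05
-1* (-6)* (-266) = -1596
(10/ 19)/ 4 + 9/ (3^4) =83/342 = 0.24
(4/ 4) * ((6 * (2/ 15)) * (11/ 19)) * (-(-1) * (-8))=-352/95 = -3.71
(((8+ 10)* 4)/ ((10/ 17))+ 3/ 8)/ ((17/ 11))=54021/680 = 79.44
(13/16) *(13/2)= 169/32 = 5.28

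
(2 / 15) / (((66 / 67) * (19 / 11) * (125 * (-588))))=-67/62842500 = 0.00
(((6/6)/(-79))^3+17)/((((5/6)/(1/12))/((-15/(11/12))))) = -150869916/5423429 = -27.82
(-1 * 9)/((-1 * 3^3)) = 1/3 = 0.33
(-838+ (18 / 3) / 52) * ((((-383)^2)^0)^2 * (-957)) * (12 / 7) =125089470/91 = 1374609.56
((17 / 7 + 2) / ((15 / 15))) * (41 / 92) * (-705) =-896055/644 = -1391.39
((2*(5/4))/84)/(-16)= -5/2688 = 0.00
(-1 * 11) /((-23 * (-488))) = -11/11224 = 0.00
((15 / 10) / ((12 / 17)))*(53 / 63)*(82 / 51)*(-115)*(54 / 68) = -249895/952 = -262.49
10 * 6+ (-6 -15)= 39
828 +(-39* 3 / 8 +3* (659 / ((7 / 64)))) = 1057773/56 = 18888.80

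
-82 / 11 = -7.45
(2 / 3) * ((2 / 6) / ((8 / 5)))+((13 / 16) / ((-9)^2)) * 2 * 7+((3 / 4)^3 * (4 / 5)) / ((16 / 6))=21041/51840 = 0.41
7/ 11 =0.64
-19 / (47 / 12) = -228/47 = -4.85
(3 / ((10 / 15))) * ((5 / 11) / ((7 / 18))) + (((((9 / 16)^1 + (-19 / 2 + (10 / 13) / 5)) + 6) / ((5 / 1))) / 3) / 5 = 2091139/400400 = 5.22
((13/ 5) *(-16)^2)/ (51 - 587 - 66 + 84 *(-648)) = -1664/137585 = -0.01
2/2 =1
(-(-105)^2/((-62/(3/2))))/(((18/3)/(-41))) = -452025/248 = -1822.68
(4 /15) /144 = 1/540 = 0.00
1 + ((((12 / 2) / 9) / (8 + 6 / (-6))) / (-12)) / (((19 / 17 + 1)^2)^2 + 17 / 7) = 237105521/237189042 = 1.00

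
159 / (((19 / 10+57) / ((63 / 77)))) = 14310/6479 = 2.21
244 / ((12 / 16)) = 976/3 = 325.33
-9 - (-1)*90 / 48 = -57/8 = -7.12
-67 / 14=-4.79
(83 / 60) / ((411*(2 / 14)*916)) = 581/22588560 = 0.00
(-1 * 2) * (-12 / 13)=24/13 = 1.85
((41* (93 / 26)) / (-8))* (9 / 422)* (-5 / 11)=171585/965536 = 0.18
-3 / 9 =-1/3 = -0.33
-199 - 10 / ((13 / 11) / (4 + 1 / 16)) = -1867/8 = -233.38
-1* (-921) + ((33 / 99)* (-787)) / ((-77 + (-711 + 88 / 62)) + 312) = 40673653/44136 = 921.55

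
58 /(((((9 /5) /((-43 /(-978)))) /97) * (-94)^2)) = 604795/38887236 = 0.02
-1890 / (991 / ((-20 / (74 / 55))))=1039500/36667 = 28.35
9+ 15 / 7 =78/7 = 11.14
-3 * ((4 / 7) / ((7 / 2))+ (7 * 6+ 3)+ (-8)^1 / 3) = -6247/49 = -127.49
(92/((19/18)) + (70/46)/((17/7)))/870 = 652151/6463230 = 0.10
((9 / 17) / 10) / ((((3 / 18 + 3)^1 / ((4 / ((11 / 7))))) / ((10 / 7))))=216/3553 = 0.06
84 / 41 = 2.05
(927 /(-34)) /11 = -927/374 = -2.48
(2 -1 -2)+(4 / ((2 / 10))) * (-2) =-41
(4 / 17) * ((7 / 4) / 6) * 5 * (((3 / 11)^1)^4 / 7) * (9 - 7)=135/248897 = 0.00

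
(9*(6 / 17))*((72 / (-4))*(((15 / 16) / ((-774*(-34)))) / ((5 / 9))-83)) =943585767/198832 = 4745.64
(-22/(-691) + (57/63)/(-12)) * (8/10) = -1517/43533 = -0.03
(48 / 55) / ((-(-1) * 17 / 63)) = 3024/935 = 3.23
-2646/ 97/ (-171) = 294/1843 = 0.16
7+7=14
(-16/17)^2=256/289 = 0.89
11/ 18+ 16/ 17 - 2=-0.45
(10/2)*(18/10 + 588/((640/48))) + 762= 1983/2 = 991.50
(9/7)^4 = 6561/2401 = 2.73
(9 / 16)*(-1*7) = -63/16 = -3.94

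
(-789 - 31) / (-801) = 820/801 = 1.02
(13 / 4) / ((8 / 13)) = 169/32 = 5.28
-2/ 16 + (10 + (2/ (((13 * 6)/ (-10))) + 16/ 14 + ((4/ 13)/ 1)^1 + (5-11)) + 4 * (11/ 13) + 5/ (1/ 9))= 116743/2184 = 53.45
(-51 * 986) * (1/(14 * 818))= -25143/5726 = -4.39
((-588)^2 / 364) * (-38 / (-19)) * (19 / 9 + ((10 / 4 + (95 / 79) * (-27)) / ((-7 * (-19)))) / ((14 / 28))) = 61551056/19513 = 3154.36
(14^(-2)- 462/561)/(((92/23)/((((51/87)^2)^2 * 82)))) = -549307791/277254152 = -1.98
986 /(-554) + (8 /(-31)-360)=-3108819/8587 = -362.04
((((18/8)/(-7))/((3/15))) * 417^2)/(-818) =7825005/22904 = 341.64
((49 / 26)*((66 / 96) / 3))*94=25333/624 = 40.60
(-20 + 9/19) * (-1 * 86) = 1679.26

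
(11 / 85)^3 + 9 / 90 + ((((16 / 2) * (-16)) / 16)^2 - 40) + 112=167167487/1228250 = 136.10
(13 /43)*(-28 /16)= -91/172 = -0.53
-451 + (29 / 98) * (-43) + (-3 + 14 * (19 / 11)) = -477061/1078 = -442.54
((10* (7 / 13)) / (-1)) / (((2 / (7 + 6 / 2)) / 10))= -3500/13 = -269.23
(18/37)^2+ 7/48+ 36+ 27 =4164991/65712 = 63.38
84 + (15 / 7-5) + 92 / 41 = 23932/287 = 83.39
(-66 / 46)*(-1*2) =2.87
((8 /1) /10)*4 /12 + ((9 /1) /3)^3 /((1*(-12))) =-119/60 = -1.98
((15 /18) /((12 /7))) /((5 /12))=7/6 = 1.17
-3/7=-0.43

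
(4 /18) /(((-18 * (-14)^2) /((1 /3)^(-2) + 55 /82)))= -793/1301832 = 0.00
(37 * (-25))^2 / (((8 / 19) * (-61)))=-16256875/488 = -33313.27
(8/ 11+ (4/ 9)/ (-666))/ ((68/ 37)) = 11977/30294 = 0.40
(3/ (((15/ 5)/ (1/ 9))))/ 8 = 1/72 = 0.01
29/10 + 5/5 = 39/10 = 3.90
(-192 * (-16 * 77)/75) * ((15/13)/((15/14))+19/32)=342496/65 = 5269.17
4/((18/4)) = 8/9 = 0.89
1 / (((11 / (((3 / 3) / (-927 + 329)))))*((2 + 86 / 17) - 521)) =17/57471986 = 0.00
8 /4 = 2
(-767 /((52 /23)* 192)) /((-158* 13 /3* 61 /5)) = 6785/32075264 = 0.00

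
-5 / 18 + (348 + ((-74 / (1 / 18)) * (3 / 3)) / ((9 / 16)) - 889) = -52367/18 = -2909.28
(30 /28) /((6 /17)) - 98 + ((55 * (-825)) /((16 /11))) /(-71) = 344.41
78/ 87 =26/29 = 0.90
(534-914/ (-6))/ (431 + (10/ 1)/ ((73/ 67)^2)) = 10972411/7025067 = 1.56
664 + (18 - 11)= 671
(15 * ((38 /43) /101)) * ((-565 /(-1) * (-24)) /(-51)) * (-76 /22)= -120.55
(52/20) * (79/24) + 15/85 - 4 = 4.73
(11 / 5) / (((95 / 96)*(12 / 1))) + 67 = 31913/475 = 67.19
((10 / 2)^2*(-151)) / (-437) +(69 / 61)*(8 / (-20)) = 1091069/133285 = 8.19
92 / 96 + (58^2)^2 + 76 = 271597751/24 = 11316572.96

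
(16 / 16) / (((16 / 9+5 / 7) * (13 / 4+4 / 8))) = 84/785 = 0.11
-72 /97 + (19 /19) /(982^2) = -69431231/93539428 = -0.74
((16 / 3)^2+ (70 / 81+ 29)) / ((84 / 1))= 4723/6804 = 0.69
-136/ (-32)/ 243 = 17/972 = 0.02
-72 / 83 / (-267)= 24/7387 = 0.00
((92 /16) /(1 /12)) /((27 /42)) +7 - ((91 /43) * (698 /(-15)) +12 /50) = 685541/3225 = 212.57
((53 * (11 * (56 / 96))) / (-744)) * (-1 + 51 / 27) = -4081/10044 = -0.41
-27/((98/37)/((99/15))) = -32967/490 = -67.28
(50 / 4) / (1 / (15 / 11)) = 375/22 = 17.05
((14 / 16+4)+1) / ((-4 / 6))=-141/16 = -8.81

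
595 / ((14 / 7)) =595/2 = 297.50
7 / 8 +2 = 23/8 = 2.88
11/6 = 1.83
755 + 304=1059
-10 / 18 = -5/9 = -0.56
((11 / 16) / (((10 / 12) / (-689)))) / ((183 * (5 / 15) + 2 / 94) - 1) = -82203/8680 = -9.47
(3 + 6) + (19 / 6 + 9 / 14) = 269/21 = 12.81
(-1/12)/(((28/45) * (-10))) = 3/224 = 0.01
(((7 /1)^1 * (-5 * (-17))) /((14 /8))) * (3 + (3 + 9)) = 5100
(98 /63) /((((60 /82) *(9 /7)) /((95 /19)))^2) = 576583/13122 = 43.94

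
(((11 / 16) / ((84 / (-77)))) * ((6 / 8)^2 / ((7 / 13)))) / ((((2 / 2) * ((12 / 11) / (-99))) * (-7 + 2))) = -1712997/143360 = -11.95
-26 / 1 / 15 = -26/15 = -1.73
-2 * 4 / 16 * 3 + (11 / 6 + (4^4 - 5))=754/3 = 251.33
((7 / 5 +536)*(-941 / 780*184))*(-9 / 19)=348928446/6175 = 56506.63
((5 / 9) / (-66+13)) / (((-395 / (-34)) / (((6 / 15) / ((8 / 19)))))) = -323/376830 = 0.00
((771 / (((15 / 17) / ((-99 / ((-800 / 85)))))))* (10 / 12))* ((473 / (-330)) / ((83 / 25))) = -35131129/10624 = -3306.77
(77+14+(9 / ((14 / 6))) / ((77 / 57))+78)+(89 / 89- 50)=122.86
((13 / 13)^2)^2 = 1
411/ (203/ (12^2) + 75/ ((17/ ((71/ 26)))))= 13079664/428263 = 30.54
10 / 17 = 0.59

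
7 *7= 49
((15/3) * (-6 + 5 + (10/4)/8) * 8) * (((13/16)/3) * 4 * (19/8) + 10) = -66385/192 = -345.76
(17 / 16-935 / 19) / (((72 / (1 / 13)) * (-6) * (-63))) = -697/5121792 = 0.00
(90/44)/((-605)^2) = 9/1610510 = 0.00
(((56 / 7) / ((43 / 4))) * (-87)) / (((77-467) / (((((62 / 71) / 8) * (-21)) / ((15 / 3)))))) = -75516/992225 = -0.08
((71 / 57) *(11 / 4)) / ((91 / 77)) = 8591/2964 = 2.90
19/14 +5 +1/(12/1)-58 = -4331/84 = -51.56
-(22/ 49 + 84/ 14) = -6.45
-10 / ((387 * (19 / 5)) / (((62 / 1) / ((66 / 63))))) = -10850/26961 = -0.40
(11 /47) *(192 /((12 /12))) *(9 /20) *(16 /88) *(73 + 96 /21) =469152/1645 = 285.20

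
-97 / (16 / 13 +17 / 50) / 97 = -650/1021 = -0.64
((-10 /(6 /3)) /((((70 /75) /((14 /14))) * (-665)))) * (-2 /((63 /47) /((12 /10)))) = -0.01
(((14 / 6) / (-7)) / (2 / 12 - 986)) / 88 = 1/260260 = 0.00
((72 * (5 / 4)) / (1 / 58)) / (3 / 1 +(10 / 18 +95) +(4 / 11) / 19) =9818820/185419 = 52.95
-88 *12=-1056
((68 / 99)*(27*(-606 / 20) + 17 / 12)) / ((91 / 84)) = -3332068/6435 = -517.80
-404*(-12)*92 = 446016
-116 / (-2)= 58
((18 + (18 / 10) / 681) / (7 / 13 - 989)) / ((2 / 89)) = -23640981/29169500 = -0.81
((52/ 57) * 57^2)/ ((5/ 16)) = 47424/5 = 9484.80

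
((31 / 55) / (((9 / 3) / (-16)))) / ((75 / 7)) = -3472/12375 = -0.28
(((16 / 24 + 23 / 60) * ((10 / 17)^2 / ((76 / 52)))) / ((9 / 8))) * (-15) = -18200/5491 = -3.31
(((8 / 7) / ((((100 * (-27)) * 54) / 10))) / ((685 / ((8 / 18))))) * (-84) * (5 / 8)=4/1498095 = 0.00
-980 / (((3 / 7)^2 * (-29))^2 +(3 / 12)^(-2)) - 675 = -74265455/106537 = -697.09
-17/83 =-0.20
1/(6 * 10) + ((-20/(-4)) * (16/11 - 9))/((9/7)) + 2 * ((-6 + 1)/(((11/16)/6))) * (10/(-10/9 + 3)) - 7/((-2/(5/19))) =-313654591/639540 = -490.44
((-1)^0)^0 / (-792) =-1/792 = 0.00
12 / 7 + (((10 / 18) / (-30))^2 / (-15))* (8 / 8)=524873/306180 = 1.71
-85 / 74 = -1.15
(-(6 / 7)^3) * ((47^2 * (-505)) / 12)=20079810/343 = 58541.72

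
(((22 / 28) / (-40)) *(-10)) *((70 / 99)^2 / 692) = 175/1233144 = 0.00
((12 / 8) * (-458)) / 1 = -687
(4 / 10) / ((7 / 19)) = 38/35 = 1.09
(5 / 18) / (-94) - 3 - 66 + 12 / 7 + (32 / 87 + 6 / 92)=-528156047/7899948 = -66.86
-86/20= -43/10 = -4.30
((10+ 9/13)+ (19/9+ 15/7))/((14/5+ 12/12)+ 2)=61205/23751 = 2.58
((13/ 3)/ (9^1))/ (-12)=-13/324 = -0.04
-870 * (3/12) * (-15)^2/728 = -97875/1456 = -67.22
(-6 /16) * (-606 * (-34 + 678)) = 146349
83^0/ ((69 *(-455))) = -1/31395 = 0.00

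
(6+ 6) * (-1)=-12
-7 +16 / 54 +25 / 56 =-9461/1512 = -6.26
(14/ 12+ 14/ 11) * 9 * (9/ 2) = 98.80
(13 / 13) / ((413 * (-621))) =-1/256473 = 0.00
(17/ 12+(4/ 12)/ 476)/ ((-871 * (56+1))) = -506/17723979 = 0.00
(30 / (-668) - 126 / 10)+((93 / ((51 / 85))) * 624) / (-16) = -6057.64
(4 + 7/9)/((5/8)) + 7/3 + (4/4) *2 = 539/45 = 11.98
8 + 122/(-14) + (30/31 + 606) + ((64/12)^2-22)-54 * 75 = -6713051/1953 = -3437.30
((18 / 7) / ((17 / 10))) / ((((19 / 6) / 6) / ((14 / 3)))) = 4320/323 = 13.37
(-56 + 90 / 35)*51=-19074/7 = -2724.86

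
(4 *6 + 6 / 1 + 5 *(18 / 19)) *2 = 1320/19 = 69.47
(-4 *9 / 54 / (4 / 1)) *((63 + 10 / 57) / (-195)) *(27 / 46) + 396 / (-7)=-3459101/61180 = -56.54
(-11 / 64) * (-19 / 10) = 209/640 = 0.33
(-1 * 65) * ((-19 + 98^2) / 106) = -623025/106 = -5877.59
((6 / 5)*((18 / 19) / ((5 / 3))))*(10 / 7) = 0.97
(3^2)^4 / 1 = 6561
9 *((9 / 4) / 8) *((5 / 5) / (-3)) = -27/32 = -0.84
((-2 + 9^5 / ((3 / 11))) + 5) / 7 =216516/7 = 30930.86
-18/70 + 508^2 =9032231/35 = 258063.74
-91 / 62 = -1.47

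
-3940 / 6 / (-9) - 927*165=-4127815/27 = -152882.04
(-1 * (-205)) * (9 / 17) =1845/17 = 108.53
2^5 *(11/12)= 88/3 = 29.33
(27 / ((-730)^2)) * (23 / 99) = 69/5861900 = 0.00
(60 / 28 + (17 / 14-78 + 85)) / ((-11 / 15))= -14.12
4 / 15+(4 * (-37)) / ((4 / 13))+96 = -5771/15 = -384.73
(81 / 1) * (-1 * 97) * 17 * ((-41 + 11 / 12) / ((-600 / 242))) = -863761041/400 = -2159402.60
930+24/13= 931.85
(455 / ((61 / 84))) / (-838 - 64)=-19110/27511 = -0.69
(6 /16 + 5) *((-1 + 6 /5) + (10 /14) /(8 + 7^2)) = 2279/1995 = 1.14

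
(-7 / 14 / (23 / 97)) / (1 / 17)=-1649/46 = -35.85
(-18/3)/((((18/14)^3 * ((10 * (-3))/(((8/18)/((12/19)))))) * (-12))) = -6517/1180980 = -0.01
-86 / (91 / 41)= -3526/91 = -38.75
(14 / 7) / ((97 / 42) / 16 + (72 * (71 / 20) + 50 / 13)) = 87360/11338913 = 0.01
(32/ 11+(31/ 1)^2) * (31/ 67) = 328693/737 = 445.99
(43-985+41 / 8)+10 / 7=-52385/56 = -935.45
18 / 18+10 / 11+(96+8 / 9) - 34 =6415/99 = 64.80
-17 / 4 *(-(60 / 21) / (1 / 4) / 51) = 0.95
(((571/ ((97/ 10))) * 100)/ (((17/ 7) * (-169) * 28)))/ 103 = -142750/28704143 = 0.00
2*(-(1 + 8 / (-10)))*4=-8/5 = -1.60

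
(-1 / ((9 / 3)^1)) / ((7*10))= -1/210 = 0.00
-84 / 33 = -28/11 = -2.55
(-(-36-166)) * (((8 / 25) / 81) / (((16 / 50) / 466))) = 94132/81 = 1162.12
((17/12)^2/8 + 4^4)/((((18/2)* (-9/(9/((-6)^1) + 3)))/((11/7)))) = -3247211/435456 = -7.46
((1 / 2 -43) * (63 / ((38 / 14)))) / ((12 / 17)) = -212415/152 = -1397.47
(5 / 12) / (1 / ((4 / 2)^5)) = 40/3 = 13.33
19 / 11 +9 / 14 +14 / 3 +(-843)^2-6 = 328320317/462 = 710650.04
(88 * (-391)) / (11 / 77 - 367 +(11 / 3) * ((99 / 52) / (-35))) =62622560/668043 = 93.74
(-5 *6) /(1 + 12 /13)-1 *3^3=-213/5 = -42.60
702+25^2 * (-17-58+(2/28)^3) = -126698087/2744 = -46172.77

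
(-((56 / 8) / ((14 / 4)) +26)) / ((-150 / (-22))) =-308/75 = -4.11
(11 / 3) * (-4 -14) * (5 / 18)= -55/3 = -18.33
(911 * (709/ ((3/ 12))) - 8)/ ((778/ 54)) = 69756876/389 = 179323.59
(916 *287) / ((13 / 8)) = 2103136/13 = 161779.69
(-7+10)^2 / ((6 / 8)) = 12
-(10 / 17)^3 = -1000/4913 = -0.20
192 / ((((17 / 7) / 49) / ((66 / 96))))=45276/17 = 2663.29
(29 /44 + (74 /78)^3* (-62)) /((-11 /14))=955227931/14355198 = 66.54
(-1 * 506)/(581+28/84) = -0.87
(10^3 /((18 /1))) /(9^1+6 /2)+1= 152/27 = 5.63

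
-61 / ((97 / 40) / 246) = -600240/97 = -6188.04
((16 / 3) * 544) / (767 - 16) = 8704/2253 = 3.86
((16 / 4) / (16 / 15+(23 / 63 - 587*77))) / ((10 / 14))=-882/7118617 = 0.00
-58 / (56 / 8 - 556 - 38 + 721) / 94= -29/6298 = 0.00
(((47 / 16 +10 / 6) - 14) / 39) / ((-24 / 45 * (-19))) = -2255/94848 = -0.02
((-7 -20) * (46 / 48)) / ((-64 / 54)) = 5589/256 = 21.83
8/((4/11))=22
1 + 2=3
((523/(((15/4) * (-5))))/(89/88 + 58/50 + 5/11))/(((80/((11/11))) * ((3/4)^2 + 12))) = -0.01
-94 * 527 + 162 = -49376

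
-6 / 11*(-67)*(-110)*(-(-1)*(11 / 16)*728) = -2012010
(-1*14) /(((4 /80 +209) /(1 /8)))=-35/4181 = -0.01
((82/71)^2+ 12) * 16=1075456/5041 = 213.34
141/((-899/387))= -60.70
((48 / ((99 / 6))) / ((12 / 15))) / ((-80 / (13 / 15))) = -13/330 = -0.04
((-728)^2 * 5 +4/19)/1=50348484/19 = 2649920.21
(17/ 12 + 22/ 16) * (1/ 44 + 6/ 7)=18157/7392 = 2.46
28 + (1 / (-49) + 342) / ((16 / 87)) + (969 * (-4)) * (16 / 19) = -1079165/784 = -1376.49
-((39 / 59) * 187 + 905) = -60688/59 = -1028.61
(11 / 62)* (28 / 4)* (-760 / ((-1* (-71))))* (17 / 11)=-45220/2201 = -20.55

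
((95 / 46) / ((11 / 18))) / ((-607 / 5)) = -4275/153571 = -0.03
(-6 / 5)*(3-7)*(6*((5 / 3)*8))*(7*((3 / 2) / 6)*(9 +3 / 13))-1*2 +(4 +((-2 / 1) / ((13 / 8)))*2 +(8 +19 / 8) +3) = 646463/104 = 6215.99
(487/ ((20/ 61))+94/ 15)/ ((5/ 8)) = 178994/75 = 2386.59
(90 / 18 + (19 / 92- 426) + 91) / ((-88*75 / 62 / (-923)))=-868147033/303600 = -2859.51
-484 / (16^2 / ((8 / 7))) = -121/56 = -2.16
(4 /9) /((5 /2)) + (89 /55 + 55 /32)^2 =315385321/27878400 = 11.31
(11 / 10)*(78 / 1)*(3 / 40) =1287/200 = 6.44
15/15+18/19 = 37/19 = 1.95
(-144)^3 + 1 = -2985983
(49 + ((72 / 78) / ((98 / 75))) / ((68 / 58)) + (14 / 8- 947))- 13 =-39358973/43316 = -908.65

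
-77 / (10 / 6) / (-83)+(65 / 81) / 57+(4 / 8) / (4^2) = 36908119/61313760 = 0.60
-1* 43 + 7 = -36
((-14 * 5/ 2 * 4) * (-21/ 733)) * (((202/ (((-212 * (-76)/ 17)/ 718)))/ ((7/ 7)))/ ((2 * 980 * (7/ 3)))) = 5547627/41335336 = 0.13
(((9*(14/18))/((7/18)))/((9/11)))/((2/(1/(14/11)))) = 121/14 = 8.64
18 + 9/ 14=18.64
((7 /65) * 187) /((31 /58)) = 37.68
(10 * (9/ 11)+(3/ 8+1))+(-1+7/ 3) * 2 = 12.22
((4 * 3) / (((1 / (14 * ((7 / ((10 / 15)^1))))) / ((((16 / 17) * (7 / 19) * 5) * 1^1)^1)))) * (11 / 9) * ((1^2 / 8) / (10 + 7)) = 150920/5491 = 27.48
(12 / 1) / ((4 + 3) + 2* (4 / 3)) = 36/29 = 1.24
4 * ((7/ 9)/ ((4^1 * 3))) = 7/27 = 0.26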